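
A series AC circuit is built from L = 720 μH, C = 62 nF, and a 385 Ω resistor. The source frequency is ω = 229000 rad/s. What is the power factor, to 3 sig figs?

0.971

X_L = ωL = 165 Ω
X_C = 1/(ωC) = 70.4 Ω
Net reactance X = X_L − X_C = 94.4 Ω
Z = 385 + j94.4 Ω
|Z| = √(385² + 94.4²) = 396 Ω
∠Z = arctan(94.4/385) = 13.8°
cos φ = cos(13.8°) = 0.971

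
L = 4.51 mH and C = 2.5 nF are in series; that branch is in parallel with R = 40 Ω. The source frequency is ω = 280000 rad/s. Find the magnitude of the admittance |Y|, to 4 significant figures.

25.72 mS

X_L = ωL = 1263 Ω
X_C = 1/(ωC) = 1429 Ω
Branch 1: Z₁ = R = 40.00 Ω
Branch 2 (series LC): Z₂ = j(X_L − X_C) = −j165.8 Ω
Parallel: Z = Z₁Z₂/(Z₁+Z₂), |Z| = 38.88 Ω, ∠Z = -13.57°
|Y| = 1/|Z| = 25.72 mS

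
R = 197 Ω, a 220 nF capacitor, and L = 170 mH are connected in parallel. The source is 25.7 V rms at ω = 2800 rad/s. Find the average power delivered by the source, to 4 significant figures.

X_L = ωL = 476.0 Ω
X_C = 1/(ωC) = 1623 Ω
Parallel: admittances add. Y = 1/R + 1/(jωL) + jωC
Y = (0.005076 − j0.001485) S
|Y| = 0.005289 S → |Z| = 1/|Y| = 189.1 Ω, ∠Z = −∠Y = 16.30°
I = V/|Z| = 135.9 mA
P = VI cos φ = 25.7 × 0.1359 × cos(16.30°) = 3.353 W

3.353 W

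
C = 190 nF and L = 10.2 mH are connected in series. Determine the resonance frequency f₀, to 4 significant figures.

3.615 kHz

ω₀ = 1/√(LC) = 1/√(0.0102 × 1.9e-07) = 22720 rad/s
f₀ = ω₀/(2π) = 3.615 kHz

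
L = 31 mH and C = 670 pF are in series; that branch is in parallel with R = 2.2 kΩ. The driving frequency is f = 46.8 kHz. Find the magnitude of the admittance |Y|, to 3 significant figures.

518 μS

ω = 2πf = 294100 rad/s
X_L = ωL = 9120 Ω
X_C = 1/(ωC) = 5080 Ω
Branch 1: Z₁ = R = 2200 Ω
Branch 2 (series LC): Z₂ = j(X_L − X_C) = j4040 Ω
Parallel: Z = Z₁Z₂/(Z₁+Z₂), |Z| = 1930 Ω, ∠Z = 28.6°
|Y| = 1/|Z| = 518 μS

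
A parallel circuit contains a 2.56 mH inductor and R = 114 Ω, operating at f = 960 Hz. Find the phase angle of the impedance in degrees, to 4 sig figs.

82.29°

ω = 2πf = 6032 rad/s
X_L = ωL = 15.44 Ω
Parallel: admittances add. Y = 1/R + 1/(jωL)
Y = (0.008772 − j0.06476) S
|Y| = 0.06535 S → |Z| = 1/|Y| = 15.30 Ω, ∠Z = −∠Y = 82.29°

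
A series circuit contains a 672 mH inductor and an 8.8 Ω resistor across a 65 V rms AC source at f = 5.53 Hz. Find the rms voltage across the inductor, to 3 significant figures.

ω = 2πf = 34.75 rad/s
X_L = ωL = 23.3 Ω
Z = 8.80 + j23.3 Ω
|Z| = √(8.80² + 23.3²) = 25.0 Ω
I = V/|Z| = 2.60 A
V_L = I·|Z_L| = 2.60 × 23.3 = 60.8 V

60.8 V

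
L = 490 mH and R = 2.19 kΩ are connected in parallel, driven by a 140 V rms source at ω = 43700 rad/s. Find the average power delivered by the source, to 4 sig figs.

X_L = ωL = 21410 Ω
Parallel: admittances add. Y = 1/R + 1/(jωL)
Y = (0.0004566 − j4.67e-05) S
|Y| = 0.0004590 S → |Z| = 1/|Y| = 2179 Ω, ∠Z = −∠Y = 5.840°
I = V/|Z| = 64.26 mA
P = VI cos φ = 140 × 0.06426 × cos(5.840°) = 8.950 W

8.950 W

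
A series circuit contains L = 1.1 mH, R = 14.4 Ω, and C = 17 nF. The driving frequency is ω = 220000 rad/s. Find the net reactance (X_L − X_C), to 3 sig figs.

-25.4 Ω

X_L = ωL = 242 Ω
X_C = 1/(ωC) = 267 Ω
X = 242 − 267 = -25.4 Ω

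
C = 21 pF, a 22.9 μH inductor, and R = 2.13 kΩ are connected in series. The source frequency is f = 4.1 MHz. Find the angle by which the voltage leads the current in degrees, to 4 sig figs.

-30.58°

ω = 2πf = 2.576e+07 rad/s
X_L = ωL = 589.9 Ω
X_C = 1/(ωC) = 1848 Ω
Net reactance X = X_L − X_C = -1259 Ω
Z = 2130 − j1259 Ω
|Z| = √(2130² + 1259²) = 2474 Ω
∠Z = arctan(-1259/2130) = -30.58°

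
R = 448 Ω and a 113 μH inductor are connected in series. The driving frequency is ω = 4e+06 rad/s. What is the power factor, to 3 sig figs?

0.704

X_L = ωL = 452 Ω
Z = 448 + j452 Ω
|Z| = √(448² + 452²) = 636 Ω
∠Z = arctan(452/448) = 45.3°
cos φ = cos(45.3°) = 0.704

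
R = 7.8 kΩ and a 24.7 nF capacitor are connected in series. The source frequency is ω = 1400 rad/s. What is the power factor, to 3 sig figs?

0.260

X_C = 1/(ωC) = 28900 Ω
Z = 7800 − j28900 Ω
|Z| = √(7800² + 28900²) = 30000 Ω
∠Z = arctan(-28900/7800) = -74.9°
cos φ = cos(-74.9°) = 0.260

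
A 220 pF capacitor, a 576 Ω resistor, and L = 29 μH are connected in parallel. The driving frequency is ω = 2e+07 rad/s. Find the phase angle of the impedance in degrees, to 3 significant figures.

X_L = ωL = 580 Ω
X_C = 1/(ωC) = 227 Ω
Parallel: admittances add. Y = 1/R + 1/(jωL) + jωC
Y = (0.00174 + j0.00268) S
|Y| = 0.00319 S → |Z| = 1/|Y| = 314 Ω, ∠Z = −∠Y = -57.0°

-57.0°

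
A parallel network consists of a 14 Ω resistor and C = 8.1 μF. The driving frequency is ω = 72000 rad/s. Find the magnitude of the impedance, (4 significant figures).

1.702 Ω

X_C = 1/(ωC) = 1.715 Ω
Parallel: admittances add. Y = 1/R + jωC
Y = (0.07143 + j0.5832) S
|Y| = 0.5876 S → |Z| = 1/|Y| = 1.702 Ω, ∠Z = −∠Y = -83.02°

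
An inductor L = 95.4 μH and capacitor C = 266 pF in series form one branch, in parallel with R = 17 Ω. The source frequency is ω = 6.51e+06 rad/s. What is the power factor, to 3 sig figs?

X_L = ωL = 621 Ω
X_C = 1/(ωC) = 577 Ω
Branch 1: Z₁ = R = 17.0 Ω
Branch 2 (series LC): Z₂ = j(X_L − X_C) = j43.6 Ω
Parallel: Z = Z₁Z₂/(Z₁+Z₂), |Z| = 15.8 Ω, ∠Z = 21.3°
cos φ = cos(21.3°) = 0.932

0.932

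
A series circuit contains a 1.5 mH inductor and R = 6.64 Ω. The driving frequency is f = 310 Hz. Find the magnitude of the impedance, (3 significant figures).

ω = 2πf = 1948 rad/s
X_L = ωL = 2.92 Ω
Z = 6.64 + j2.92 Ω
|Z| = √(6.64² + 2.92²) = 7.25 Ω

7.25 Ω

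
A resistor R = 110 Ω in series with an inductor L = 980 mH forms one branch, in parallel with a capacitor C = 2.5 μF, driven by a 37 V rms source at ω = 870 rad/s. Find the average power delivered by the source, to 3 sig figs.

204 mW

X_L = ωL = 853 Ω
X_C = 1/(ωC) = 460 Ω
Branch 1 (R+jX_L): Z₁ = 110 + j853 Ω, |Z₁| = 860 Ω
Branch 2 (−jX_C): Z₂ = −j460 Ω
Parallel: Z = Z₁Z₂/(Z₁+Z₂), |Z| = 969 Ω, ∠Z = -81.7°
I = V/|Z| = 38.2 mA
P = VI cos φ = 37 × 0.0382 × cos(-81.7°) = 204 mW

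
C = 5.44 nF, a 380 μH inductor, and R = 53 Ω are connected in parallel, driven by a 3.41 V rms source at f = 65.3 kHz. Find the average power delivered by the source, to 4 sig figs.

ω = 2πf = 410300 rad/s
X_L = ωL = 155.9 Ω
X_C = 1/(ωC) = 448.0 Ω
Parallel: admittances add. Y = 1/R + 1/(jωL) + jωC
Y = (0.01887 − j0.004182) S
|Y| = 0.01933 S → |Z| = 1/|Y| = 51.74 Ω, ∠Z = −∠Y = 12.50°
I = V/|Z| = 65.90 mA
P = VI cos φ = 3.41 × 0.06590 × cos(12.50°) = 219.4 mW

219.4 mW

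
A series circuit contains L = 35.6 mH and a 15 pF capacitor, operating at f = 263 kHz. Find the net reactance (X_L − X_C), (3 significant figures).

ω = 2πf = 1.652e+06 rad/s
X_L = ωL = 58800 Ω
X_C = 1/(ωC) = 40300 Ω
X = 58800 − 40300 = 18500 Ω

18500 Ω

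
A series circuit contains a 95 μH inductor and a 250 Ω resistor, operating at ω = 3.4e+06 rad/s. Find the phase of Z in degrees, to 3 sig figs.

X_L = ωL = 323 Ω
Z = 250 + j323 Ω
|Z| = √(250² + 323²) = 408 Ω
∠Z = arctan(323/250) = 52.3°

52.3°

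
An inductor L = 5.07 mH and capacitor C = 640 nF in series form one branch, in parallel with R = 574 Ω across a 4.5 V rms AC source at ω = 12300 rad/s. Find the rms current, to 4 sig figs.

X_L = ωL = 62.36 Ω
X_C = 1/(ωC) = 127.0 Ω
Branch 1: Z₁ = R = 574.0 Ω
Branch 2 (series LC): Z₂ = j(X_L − X_C) = −j64.67 Ω
Parallel: Z = Z₁Z₂/(Z₁+Z₂), |Z| = 64.26 Ω, ∠Z = -83.57°
I = V/|Z| = 4.5/64.26 = 70.02 mA

70.02 mA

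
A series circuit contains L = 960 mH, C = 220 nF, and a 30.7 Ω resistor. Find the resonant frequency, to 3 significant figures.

ω₀ = 1/√(LC) = 1/√(0.96 × 2.2e-07) = 2176 rad/s
f₀ = ω₀/(2π) = 346 Hz

346 Hz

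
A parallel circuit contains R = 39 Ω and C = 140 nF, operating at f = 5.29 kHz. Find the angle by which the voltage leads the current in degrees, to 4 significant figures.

ω = 2πf = 33240 rad/s
X_C = 1/(ωC) = 214.9 Ω
Parallel: admittances add. Y = 1/R + jωC
Y = (0.02564 + j0.004653) S
|Y| = 0.02606 S → |Z| = 1/|Y| = 38.37 Ω, ∠Z = −∠Y = -10.29°

-10.29°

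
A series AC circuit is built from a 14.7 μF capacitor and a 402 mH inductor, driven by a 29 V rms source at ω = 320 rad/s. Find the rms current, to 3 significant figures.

345 mA

X_L = ωL = 129 Ω
X_C = 1/(ωC) = 213 Ω
Net reactance X = X_L − X_C = -83.9 Ω
Z = − j83.9 Ω
|Z| = √(0² + 83.9²) = 83.9 Ω
I = V/|Z| = 29/83.9 = 345 mA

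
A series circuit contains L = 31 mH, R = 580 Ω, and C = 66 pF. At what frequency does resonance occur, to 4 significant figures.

111.3 kHz

ω₀ = 1/√(LC) = 1/√(0.031 × 6.6e-11) = 699100 rad/s
f₀ = ω₀/(2π) = 111.3 kHz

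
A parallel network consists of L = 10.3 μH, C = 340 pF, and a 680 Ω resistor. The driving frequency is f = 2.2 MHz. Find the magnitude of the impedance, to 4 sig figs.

363.6 Ω

ω = 2πf = 1.382e+07 rad/s
X_L = ωL = 142.4 Ω
X_C = 1/(ωC) = 212.8 Ω
Parallel: admittances add. Y = 1/R + 1/(jωL) + jωC
Y = (0.001471 − j0.002324) S
|Y| = 0.002750 S → |Z| = 1/|Y| = 363.6 Ω, ∠Z = −∠Y = 57.67°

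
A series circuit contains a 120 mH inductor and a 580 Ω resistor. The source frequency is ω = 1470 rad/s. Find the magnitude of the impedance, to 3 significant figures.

606 Ω

X_L = ωL = 176 Ω
Z = 580 + j176 Ω
|Z| = √(580² + 176²) = 606 Ω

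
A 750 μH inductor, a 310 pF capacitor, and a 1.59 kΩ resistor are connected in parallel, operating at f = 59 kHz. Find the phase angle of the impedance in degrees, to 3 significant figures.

ω = 2πf = 370700 rad/s
X_L = ωL = 278 Ω
X_C = 1/(ωC) = 8700 Ω
Parallel: admittances add. Y = 1/R + 1/(jωL) + jωC
Y = (0.000629 − j0.00348) S
|Y| = 0.00354 S → |Z| = 1/|Y| = 283 Ω, ∠Z = −∠Y = 79.8°

79.8°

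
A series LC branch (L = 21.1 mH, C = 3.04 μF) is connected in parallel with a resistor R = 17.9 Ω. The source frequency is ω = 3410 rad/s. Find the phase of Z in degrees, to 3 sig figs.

-36.1°

X_L = ωL = 72.0 Ω
X_C = 1/(ωC) = 96.5 Ω
Branch 1: Z₁ = R = 17.9 Ω
Branch 2 (series LC): Z₂ = j(X_L − X_C) = −j24.5 Ω
Parallel: Z = Z₁Z₂/(Z₁+Z₂), |Z| = 14.5 Ω, ∠Z = -36.1°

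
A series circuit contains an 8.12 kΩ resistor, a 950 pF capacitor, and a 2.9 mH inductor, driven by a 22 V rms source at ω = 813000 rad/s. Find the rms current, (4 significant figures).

2.686 mA

X_L = ωL = 2358 Ω
X_C = 1/(ωC) = 1295 Ω
Net reactance X = X_L − X_C = 1063 Ω
Z = 8120 + j1063 Ω
|Z| = √(8120² + 1063²) = 8189 Ω
I = V/|Z| = 22/8189 = 2.686 mA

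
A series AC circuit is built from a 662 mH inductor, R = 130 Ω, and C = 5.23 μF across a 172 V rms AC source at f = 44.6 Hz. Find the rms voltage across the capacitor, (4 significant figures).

ω = 2πf = 280.2 rad/s
X_L = ωL = 185.5 Ω
X_C = 1/(ωC) = 682.3 Ω
Net reactance X = X_L − X_C = -496.8 Ω
Z = 130.0 − j496.8 Ω
|Z| = √(130.0² + 496.8²) = 513.5 Ω
I = V/|Z| = 334.9 mA
V_C = I·|Z_C| = 0.3349 × 682.3 = 228.5 V

228.5 V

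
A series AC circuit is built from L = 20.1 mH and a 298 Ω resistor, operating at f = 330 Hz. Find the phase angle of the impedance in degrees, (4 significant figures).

ω = 2πf = 2073 rad/s
X_L = ωL = 41.68 Ω
Z = 298.0 + j41.68 Ω
|Z| = √(298.0² + 41.68²) = 300.9 Ω
∠Z = arctan(41.68/298.0) = 7.961°

7.961°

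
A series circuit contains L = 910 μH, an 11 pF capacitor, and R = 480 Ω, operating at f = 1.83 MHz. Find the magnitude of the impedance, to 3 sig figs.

2600 Ω

ω = 2πf = 1.15e+07 rad/s
X_L = ωL = 10500 Ω
X_C = 1/(ωC) = 7910 Ω
Net reactance X = X_L − X_C = 2560 Ω
Z = 480 + j2560 Ω
|Z| = √(480² + 2560²) = 2600 Ω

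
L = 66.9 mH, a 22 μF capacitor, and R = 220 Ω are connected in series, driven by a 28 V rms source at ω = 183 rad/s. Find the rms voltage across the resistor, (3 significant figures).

X_L = ωL = 12.2 Ω
X_C = 1/(ωC) = 248 Ω
Net reactance X = X_L − X_C = -236 Ω
Z = 220 − j236 Ω
|Z| = √(220² + 236²) = 323 Ω
I = V/|Z| = 86.8 mA
V_R = I·|Z_R| = 0.0868 × 220 = 19.1 V

19.1 V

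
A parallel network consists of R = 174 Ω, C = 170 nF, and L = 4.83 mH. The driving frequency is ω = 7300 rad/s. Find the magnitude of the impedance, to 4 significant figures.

X_L = ωL = 35.26 Ω
X_C = 1/(ωC) = 805.8 Ω
Parallel: admittances add. Y = 1/R + 1/(jωL) + jωC
Y = (0.005747 − j0.02712) S
|Y| = 0.02772 S → |Z| = 1/|Y| = 36.07 Ω, ∠Z = −∠Y = 78.04°

36.07 Ω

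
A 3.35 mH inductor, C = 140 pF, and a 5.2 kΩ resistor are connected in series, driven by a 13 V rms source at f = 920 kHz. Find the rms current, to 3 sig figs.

ω = 2πf = 5.781e+06 rad/s
X_L = ωL = 19400 Ω
X_C = 1/(ωC) = 1240 Ω
Net reactance X = X_L − X_C = 18100 Ω
Z = 5200 + j18100 Ω
|Z| = √(5200² + 18100²) = 18900 Ω
I = V/|Z| = 13/18900 = 689 μA

689 μA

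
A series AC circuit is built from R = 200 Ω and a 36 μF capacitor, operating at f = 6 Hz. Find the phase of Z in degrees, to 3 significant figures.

-74.8°

ω = 2πf = 37.70 rad/s
X_C = 1/(ωC) = 737 Ω
Z = 200 − j737 Ω
|Z| = √(200² + 737²) = 763 Ω
∠Z = arctan(-737/200) = -74.8°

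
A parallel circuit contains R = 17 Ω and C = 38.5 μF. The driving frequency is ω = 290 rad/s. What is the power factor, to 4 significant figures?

X_C = 1/(ωC) = 89.57 Ω
Parallel: admittances add. Y = 1/R + jωC
Y = (0.05882 + j0.01116) S
|Y| = 0.05987 S → |Z| = 1/|Y| = 16.70 Ω, ∠Z = −∠Y = -10.75°
cos φ = cos(-10.75°) = 0.9825

0.9825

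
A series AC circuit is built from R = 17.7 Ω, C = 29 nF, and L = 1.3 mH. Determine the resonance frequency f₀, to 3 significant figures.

25.9 kHz

ω₀ = 1/√(LC) = 1/√(0.0013 × 2.9e-08) = 162900 rad/s
f₀ = ω₀/(2π) = 25.9 kHz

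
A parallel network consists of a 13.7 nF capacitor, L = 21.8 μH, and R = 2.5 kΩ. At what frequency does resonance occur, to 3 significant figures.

ω₀ = 1/√(LC) = 1/√(2.18e-05 × 1.37e-08) = 1.83e+06 rad/s
f₀ = ω₀/(2π) = 291 kHz

291 kHz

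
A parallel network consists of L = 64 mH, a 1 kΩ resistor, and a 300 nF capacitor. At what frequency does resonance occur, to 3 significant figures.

1.15 kHz

ω₀ = 1/√(LC) = 1/√(0.064 × 3e-07) = 7217 rad/s
f₀ = ω₀/(2π) = 1.15 kHz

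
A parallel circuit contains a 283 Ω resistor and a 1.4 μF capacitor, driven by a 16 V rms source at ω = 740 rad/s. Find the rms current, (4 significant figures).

58.92 mA

X_C = 1/(ωC) = 965.3 Ω
Parallel: admittances add. Y = 1/R + jωC
Y = (0.003534 + j0.001036) S
|Y| = 0.003682 S → |Z| = 1/|Y| = 271.6 Ω, ∠Z = −∠Y = -16.34°
I = V/|Z| = 16/271.6 = 58.92 mA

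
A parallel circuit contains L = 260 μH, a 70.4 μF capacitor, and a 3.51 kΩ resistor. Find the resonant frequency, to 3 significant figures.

ω₀ = 1/√(LC) = 1/√(0.00026 × 7.04e-05) = 7391 rad/s
f₀ = ω₀/(2π) = 1.18 kHz

1.18 kHz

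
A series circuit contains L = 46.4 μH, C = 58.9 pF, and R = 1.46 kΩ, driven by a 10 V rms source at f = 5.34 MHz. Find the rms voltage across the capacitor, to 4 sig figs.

ω = 2πf = 3.355e+07 rad/s
X_L = ωL = 1557 Ω
X_C = 1/(ωC) = 506.0 Ω
Net reactance X = X_L − X_C = 1051 Ω
Z = 1460 + j1051 Ω
|Z| = √(1460² + 1051²) = 1799 Ω
I = V/|Z| = 5.559 mA
V_C = I·|Z_C| = 0.005559 × 506.0 = 2.813 V

2.813 V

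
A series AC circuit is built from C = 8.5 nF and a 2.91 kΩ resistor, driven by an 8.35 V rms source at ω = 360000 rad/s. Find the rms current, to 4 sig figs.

2.851 mA

X_C = 1/(ωC) = 326.8 Ω
Z = 2910 − j326.8 Ω
|Z| = √(2910² + 326.8²) = 2928 Ω
I = V/|Z| = 8.35/2928 = 2.851 mA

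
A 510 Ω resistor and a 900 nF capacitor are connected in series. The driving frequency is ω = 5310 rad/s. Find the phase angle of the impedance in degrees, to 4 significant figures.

X_C = 1/(ωC) = 209.2 Ω
Z = 510.0 − j209.2 Ω
|Z| = √(510.0² + 209.2²) = 551.3 Ω
∠Z = arctan(-209.2/510.0) = -22.31°

-22.31°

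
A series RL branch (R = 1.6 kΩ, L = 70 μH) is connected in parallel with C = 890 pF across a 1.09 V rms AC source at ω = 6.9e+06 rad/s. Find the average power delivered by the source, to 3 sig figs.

681 μW

X_L = ωL = 483 Ω
X_C = 1/(ωC) = 163 Ω
Branch 1 (R+jX_L): Z₁ = 1600 + j483 Ω, |Z₁| = 1670 Ω
Branch 2 (−jX_C): Z₂ = −j163 Ω
Parallel: Z = Z₁Z₂/(Z₁+Z₂), |Z| = 167 Ω, ∠Z = -84.5°
I = V/|Z| = 6.54 mA
P = VI cos φ = 1.09 × 0.00654 × cos(-84.5°) = 681 μW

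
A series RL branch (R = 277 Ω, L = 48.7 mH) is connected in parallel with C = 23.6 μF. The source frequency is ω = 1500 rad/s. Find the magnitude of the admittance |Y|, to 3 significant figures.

X_L = ωL = 73.0 Ω
X_C = 1/(ωC) = 28.2 Ω
Branch 1 (R+jX_L): Z₁ = 277 + j73.0 Ω, |Z₁| = 286 Ω
Branch 2 (−jX_C): Z₂ = −j28.2 Ω
Parallel: Z = Z₁Z₂/(Z₁+Z₂), |Z| = 28.8 Ω, ∠Z = -84.4°
|Y| = 1/|Z| = 34.7 mS

34.7 mS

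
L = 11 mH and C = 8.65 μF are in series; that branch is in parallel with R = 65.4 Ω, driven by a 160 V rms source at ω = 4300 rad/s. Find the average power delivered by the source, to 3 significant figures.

391 W

X_L = ωL = 47.3 Ω
X_C = 1/(ωC) = 26.9 Ω
Branch 1: Z₁ = R = 65.4 Ω
Branch 2 (series LC): Z₂ = j(X_L − X_C) = j20.4 Ω
Parallel: Z = Z₁Z₂/(Z₁+Z₂), |Z| = 19.5 Ω, ∠Z = 72.7°
I = V/|Z| = 8.21 A
P = VI cos φ = 160 × 8.21 × cos(72.7°) = 391 W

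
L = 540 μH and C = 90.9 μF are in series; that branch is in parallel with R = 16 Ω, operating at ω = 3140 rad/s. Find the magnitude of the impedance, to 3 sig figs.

1.80 Ω

X_L = ωL = 1.70 Ω
X_C = 1/(ωC) = 3.50 Ω
Branch 1: Z₁ = R = 16.0 Ω
Branch 2 (series LC): Z₂ = j(X_L − X_C) = −j1.81 Ω
Parallel: Z = Z₁Z₂/(Z₁+Z₂), |Z| = 1.80 Ω, ∠Z = -83.6°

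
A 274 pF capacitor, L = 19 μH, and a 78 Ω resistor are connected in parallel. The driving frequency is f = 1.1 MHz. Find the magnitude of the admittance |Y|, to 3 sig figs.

14.0 mS

ω = 2πf = 6.912e+06 rad/s
X_L = ωL = 131 Ω
X_C = 1/(ωC) = 528 Ω
Parallel: admittances add. Y = 1/R + 1/(jωL) + jωC
Y = (0.0128 − j0.00572) S
|Y| = 0.0140 S → |Z| = 1/|Y| = 71.2 Ω, ∠Z = −∠Y = 24.0°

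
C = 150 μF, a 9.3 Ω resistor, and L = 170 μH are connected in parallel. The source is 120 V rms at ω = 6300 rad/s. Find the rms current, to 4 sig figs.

X_L = ωL = 1.071 Ω
X_C = 1/(ωC) = 1.058 Ω
Parallel: admittances add. Y = 1/R + 1/(jωL) + jωC
Y = (0.1075 + j0.01129) S
|Y| = 0.1081 S → |Z| = 1/|Y| = 9.249 Ω, ∠Z = −∠Y = -5.996°
I = V/|Z| = 120/9.249 = 12.97 A

12.97 A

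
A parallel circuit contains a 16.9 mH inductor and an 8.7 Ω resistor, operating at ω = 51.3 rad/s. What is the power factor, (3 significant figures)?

0.0992

X_L = ωL = 0.867 Ω
Parallel: admittances add. Y = 1/R + 1/(jωL)
Y = (0.115 − j1.15) S
|Y| = 1.16 S → |Z| = 1/|Y| = 0.863 Ω, ∠Z = −∠Y = 84.3°
cos φ = cos(84.3°) = 0.0992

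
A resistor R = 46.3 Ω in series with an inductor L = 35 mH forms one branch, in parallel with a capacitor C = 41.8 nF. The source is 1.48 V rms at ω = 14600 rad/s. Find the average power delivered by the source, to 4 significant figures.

385.2 μW

X_L = ωL = 511.0 Ω
X_C = 1/(ωC) = 1639 Ω
Branch 1 (R+jX_L): Z₁ = 46.30 + j511.0 Ω, |Z₁| = 513.1 Ω
Branch 2 (−jX_C): Z₂ = −j1639 Ω
Parallel: Z = Z₁Z₂/(Z₁+Z₂), |Z| = 745.0 Ω, ∠Z = 82.47°
I = V/|Z| = 1.987 mA
P = VI cos φ = 1.48 × 0.001987 × cos(82.47°) = 385.2 μW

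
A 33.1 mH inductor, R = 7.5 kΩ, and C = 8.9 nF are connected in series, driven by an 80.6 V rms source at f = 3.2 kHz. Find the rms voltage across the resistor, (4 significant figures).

ω = 2πf = 20110 rad/s
X_L = ωL = 665.5 Ω
X_C = 1/(ωC) = 5588 Ω
Net reactance X = X_L − X_C = -4923 Ω
Z = 7500 − j4923 Ω
|Z| = √(7500² + 4923²) = 8971 Ω
I = V/|Z| = 8.984 mA
V_R = I·|Z_R| = 0.008984 × 7500 = 67.38 V

67.38 V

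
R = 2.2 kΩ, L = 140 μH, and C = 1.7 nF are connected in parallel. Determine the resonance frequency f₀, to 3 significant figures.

326 kHz

ω₀ = 1/√(LC) = 1/√(0.00014 × 1.7e-09) = 2.05e+06 rad/s
f₀ = ω₀/(2π) = 326 kHz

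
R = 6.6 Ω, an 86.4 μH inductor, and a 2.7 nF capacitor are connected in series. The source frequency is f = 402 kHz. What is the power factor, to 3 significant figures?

0.0918

ω = 2πf = 2.526e+06 rad/s
X_L = ωL = 218 Ω
X_C = 1/(ωC) = 147 Ω
Net reactance X = X_L − X_C = 71.6 Ω
Z = 6.60 + j71.6 Ω
|Z| = √(6.60² + 71.6²) = 71.9 Ω
∠Z = arctan(71.6/6.60) = 84.7°
cos φ = cos(84.7°) = 0.0918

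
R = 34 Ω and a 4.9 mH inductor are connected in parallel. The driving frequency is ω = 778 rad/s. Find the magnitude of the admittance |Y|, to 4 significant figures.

X_L = ωL = 3.812 Ω
Parallel: admittances add. Y = 1/R + 1/(jωL)
Y = (0.02941 − j0.2623) S
|Y| = 0.2640 S → |Z| = 1/|Y| = 3.788 Ω, ∠Z = −∠Y = 83.60°

264.0 mS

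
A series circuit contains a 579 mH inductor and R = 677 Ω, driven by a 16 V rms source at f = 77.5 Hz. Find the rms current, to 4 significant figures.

ω = 2πf = 486.9 rad/s
X_L = ωL = 281.9 Ω
Z = 677.0 + j281.9 Ω
|Z| = √(677.0² + 281.9²) = 733.4 Ω
I = V/|Z| = 16/733.4 = 21.82 mA

21.82 mA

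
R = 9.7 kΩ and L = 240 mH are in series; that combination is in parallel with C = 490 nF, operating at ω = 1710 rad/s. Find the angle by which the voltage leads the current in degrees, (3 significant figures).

X_L = ωL = 410 Ω
X_C = 1/(ωC) = 1190 Ω
Branch 1 (R+jX_L): Z₁ = 9700 + j410 Ω, |Z₁| = 9710 Ω
Branch 2 (−jX_C): Z₂ = −j1190 Ω
Parallel: Z = Z₁Z₂/(Z₁+Z₂), |Z| = 1190 Ω, ∠Z = -83.0°

-83.0°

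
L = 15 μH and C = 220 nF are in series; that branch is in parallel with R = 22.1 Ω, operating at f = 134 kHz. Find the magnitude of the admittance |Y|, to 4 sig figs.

145.5 mS

ω = 2πf = 841900 rad/s
X_L = ωL = 12.63 Ω
X_C = 1/(ωC) = 5.399 Ω
Branch 1: Z₁ = R = 22.10 Ω
Branch 2 (series LC): Z₂ = j(X_L − X_C) = j7.230 Ω
Parallel: Z = Z₁Z₂/(Z₁+Z₂), |Z| = 6.872 Ω, ∠Z = 71.88°
|Y| = 1/|Z| = 145.5 mS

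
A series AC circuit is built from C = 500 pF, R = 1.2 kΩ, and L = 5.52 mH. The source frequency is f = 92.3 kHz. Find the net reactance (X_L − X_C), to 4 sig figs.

-247.4 Ω

ω = 2πf = 579900 rad/s
X_L = ωL = 3201 Ω
X_C = 1/(ωC) = 3449 Ω
X = 3201 − 3449 = -247.4 Ω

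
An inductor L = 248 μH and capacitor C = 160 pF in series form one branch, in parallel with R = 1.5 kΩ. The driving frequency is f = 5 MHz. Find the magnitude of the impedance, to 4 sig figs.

ω = 2πf = 3.142e+07 rad/s
X_L = ωL = 7791 Ω
X_C = 1/(ωC) = 198.9 Ω
Branch 1: Z₁ = R = 1500 Ω
Branch 2 (series LC): Z₂ = j(X_L − X_C) = j7592 Ω
Parallel: Z = Z₁Z₂/(Z₁+Z₂), |Z| = 1472 Ω, ∠Z = 11.18°

1472 Ω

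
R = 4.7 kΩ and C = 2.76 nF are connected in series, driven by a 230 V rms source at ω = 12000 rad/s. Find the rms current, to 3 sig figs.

X_C = 1/(ωC) = 30200 Ω
Z = 4700 − j30200 Ω
|Z| = √(4700² + 30200²) = 30600 Ω
I = V/|Z| = 230/30600 = 7.53 mA

7.53 mA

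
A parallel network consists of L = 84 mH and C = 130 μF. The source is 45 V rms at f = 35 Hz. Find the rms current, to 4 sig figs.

1.150 A

ω = 2πf = 219.9 rad/s
X_L = ωL = 18.47 Ω
X_C = 1/(ωC) = 34.98 Ω
Parallel: admittances add. Y = 1/(jωL) + jωC
Y = (0 − j0.02555) S
|Y| = 0.02555 S → |Z| = 1/|Y| = 39.15 Ω, ∠Z = −∠Y = 90.00°
I = V/|Z| = 45/39.15 = 1.150 A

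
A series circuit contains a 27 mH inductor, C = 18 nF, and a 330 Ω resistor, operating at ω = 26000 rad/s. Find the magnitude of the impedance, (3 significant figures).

1470 Ω

X_L = ωL = 702 Ω
X_C = 1/(ωC) = 2140 Ω
Net reactance X = X_L − X_C = -1430 Ω
Z = 330 − j1430 Ω
|Z| = √(330² + 1430²) = 1470 Ω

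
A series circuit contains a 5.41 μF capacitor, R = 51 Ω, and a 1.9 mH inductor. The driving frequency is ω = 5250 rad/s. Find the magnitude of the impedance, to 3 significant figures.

X_L = ωL = 9.97 Ω
X_C = 1/(ωC) = 35.2 Ω
Net reactance X = X_L − X_C = -25.2 Ω
Z = 51.0 − j25.2 Ω
|Z| = √(51.0² + 25.2²) = 56.9 Ω

56.9 Ω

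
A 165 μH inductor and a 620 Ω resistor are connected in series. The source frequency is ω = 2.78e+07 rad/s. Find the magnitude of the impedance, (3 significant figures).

4630 Ω

X_L = ωL = 4590 Ω
Z = 620 + j4590 Ω
|Z| = √(620² + 4590²) = 4630 Ω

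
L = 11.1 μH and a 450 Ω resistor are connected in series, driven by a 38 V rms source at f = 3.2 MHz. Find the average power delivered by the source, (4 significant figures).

2.575 W

ω = 2πf = 2.011e+07 rad/s
X_L = ωL = 223.2 Ω
Z = 450.0 + j223.2 Ω
|Z| = √(450.0² + 223.2²) = 502.3 Ω
∠Z = arctan(223.2/450.0) = 26.38°
I = V/|Z| = 75.65 mA
P = VI cos φ = 38 × 0.07565 × cos(26.38°) = 2.575 W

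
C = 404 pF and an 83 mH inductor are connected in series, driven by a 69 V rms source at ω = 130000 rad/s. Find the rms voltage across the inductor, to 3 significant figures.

90.2 V

X_L = ωL = 10800 Ω
X_C = 1/(ωC) = 19000 Ω
Net reactance X = X_L − X_C = -8250 Ω
Z = − j8250 Ω
|Z| = √(0² + 8250²) = 8250 Ω
I = V/|Z| = 8.36 mA
V_L = I·|Z_L| = 0.00836 × 10800 = 90.2 V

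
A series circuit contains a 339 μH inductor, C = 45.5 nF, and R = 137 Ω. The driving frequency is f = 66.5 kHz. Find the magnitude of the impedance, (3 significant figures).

163 Ω

ω = 2πf = 417800 rad/s
X_L = ωL = 142 Ω
X_C = 1/(ωC) = 52.6 Ω
Net reactance X = X_L − X_C = 89.0 Ω
Z = 137 + j89.0 Ω
|Z| = √(137² + 89.0²) = 163 Ω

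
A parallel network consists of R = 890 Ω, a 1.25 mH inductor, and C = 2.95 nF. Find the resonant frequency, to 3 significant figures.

82.9 kHz

ω₀ = 1/√(LC) = 1/√(0.00125 × 2.95e-09) = 520800 rad/s
f₀ = ω₀/(2π) = 82.9 kHz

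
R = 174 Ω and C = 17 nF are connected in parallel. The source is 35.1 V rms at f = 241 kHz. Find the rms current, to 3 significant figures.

926 mA

ω = 2πf = 1.514e+06 rad/s
X_C = 1/(ωC) = 38.8 Ω
Parallel: admittances add. Y = 1/R + jωC
Y = (0.00575 + j0.0257) S
|Y| = 0.0264 S → |Z| = 1/|Y| = 37.9 Ω, ∠Z = −∠Y = -77.4°
I = V/|Z| = 35.1/37.9 = 926 mA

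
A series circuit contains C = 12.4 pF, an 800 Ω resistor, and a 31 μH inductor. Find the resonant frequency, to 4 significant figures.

8.118 MHz

ω₀ = 1/√(LC) = 1/√(3.1e-05 × 1.24e-11) = 5.1e+07 rad/s
f₀ = ω₀/(2π) = 8.118 MHz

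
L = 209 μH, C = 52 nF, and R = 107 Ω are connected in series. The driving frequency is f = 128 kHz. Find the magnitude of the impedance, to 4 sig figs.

179.5 Ω

ω = 2πf = 804200 rad/s
X_L = ωL = 168.1 Ω
X_C = 1/(ωC) = 23.91 Ω
Net reactance X = X_L − X_C = 144.2 Ω
Z = 107.0 + j144.2 Ω
|Z| = √(107.0² + 144.2²) = 179.5 Ω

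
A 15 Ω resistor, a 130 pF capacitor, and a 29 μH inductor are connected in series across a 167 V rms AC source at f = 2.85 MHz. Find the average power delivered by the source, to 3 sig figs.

ω = 2πf = 1.791e+07 rad/s
X_L = ωL = 519 Ω
X_C = 1/(ωC) = 430 Ω
Net reactance X = X_L − X_C = 89.7 Ω
Z = 15.0 + j89.7 Ω
|Z| = √(15.0² + 89.7²) = 91.0 Ω
∠Z = arctan(89.7/15.0) = 80.5°
I = V/|Z| = 1.84 A
P = VI cos φ = 167 × 1.84 × cos(80.5°) = 50.5 W

50.5 W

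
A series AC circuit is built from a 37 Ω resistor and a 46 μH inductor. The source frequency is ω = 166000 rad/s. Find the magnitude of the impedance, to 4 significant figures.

37.78 Ω

X_L = ωL = 7.636 Ω
Z = 37.00 + j7.636 Ω
|Z| = √(37.00² + 7.636²) = 37.78 Ω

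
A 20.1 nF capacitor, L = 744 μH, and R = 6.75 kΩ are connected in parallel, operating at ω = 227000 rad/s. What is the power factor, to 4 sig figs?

0.1084

X_L = ωL = 168.9 Ω
X_C = 1/(ωC) = 219.2 Ω
Parallel: admittances add. Y = 1/R + 1/(jωL) + jωC
Y = (0.0001481 − j0.001358) S
|Y| = 0.001366 S → |Z| = 1/|Y| = 731.8 Ω, ∠Z = −∠Y = 83.78°
cos φ = cos(83.78°) = 0.1084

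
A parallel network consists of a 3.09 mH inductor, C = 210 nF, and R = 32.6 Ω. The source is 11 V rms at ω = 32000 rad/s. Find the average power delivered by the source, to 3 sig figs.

X_L = ωL = 98.9 Ω
X_C = 1/(ωC) = 149 Ω
Parallel: admittances add. Y = 1/R + 1/(jωL) + jωC
Y = (0.0307 − j0.00339) S
|Y| = 0.0309 S → |Z| = 1/|Y| = 32.4 Ω, ∠Z = −∠Y = 6.31°
I = V/|Z| = 339 mA
P = VI cos φ = 11 × 0.339 × cos(6.31°) = 3.71 W

3.71 W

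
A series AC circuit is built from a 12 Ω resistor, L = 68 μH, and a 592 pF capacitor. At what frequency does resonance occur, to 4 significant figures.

793.2 kHz

ω₀ = 1/√(LC) = 1/√(6.8e-05 × 5.92e-10) = 4.984e+06 rad/s
f₀ = ω₀/(2π) = 793.2 kHz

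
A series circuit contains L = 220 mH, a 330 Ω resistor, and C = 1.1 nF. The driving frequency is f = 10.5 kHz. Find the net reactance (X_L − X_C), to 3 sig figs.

735 Ω

ω = 2πf = 65970 rad/s
X_L = ωL = 14500 Ω
X_C = 1/(ωC) = 13800 Ω
X = 14500 − 13800 = 735 Ω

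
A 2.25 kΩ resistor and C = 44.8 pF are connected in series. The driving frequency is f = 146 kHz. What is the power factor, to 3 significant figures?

ω = 2πf = 917300 rad/s
X_C = 1/(ωC) = 24300 Ω
Z = 2250 − j24300 Ω
|Z| = √(2250² + 24300²) = 24400 Ω
∠Z = arctan(-24300/2250) = -84.7°
cos φ = cos(-84.7°) = 0.0921

0.0921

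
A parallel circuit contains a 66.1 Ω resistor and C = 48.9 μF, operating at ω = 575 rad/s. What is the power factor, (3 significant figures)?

X_C = 1/(ωC) = 35.6 Ω
Parallel: admittances add. Y = 1/R + jωC
Y = (0.0151 + j0.0281) S
|Y| = 0.0319 S → |Z| = 1/|Y| = 31.3 Ω, ∠Z = −∠Y = -61.7°
cos φ = cos(-61.7°) = 0.474

0.474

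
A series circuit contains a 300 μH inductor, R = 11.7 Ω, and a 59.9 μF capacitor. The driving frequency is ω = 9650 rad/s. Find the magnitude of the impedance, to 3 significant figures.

11.8 Ω

X_L = ωL = 2.89 Ω
X_C = 1/(ωC) = 1.73 Ω
Net reactance X = X_L − X_C = 1.17 Ω
Z = 11.7 + j1.17 Ω
|Z| = √(11.7² + 1.17²) = 11.8 Ω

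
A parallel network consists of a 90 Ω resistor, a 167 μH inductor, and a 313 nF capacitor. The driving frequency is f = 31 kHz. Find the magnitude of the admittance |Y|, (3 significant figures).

32.2 mS

ω = 2πf = 194800 rad/s
X_L = ωL = 32.5 Ω
X_C = 1/(ωC) = 16.4 Ω
Parallel: admittances add. Y = 1/R + 1/(jωL) + jωC
Y = (0.0111 + j0.0302) S
|Y| = 0.0322 S → |Z| = 1/|Y| = 31.1 Ω, ∠Z = −∠Y = -69.8°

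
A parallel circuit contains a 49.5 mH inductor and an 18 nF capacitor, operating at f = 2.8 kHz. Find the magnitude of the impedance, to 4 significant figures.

ω = 2πf = 17590 rad/s
X_L = ωL = 870.8 Ω
X_C = 1/(ωC) = 3158 Ω
Parallel: admittances add. Y = 1/(jωL) + jωC
Y = (0 − j0.0008316) S
|Y| = 0.0008316 S → |Z| = 1/|Y| = 1202 Ω, ∠Z = −∠Y = 90.00°

1202 Ω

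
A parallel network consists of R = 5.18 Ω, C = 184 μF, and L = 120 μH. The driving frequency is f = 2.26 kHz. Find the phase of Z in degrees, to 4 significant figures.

ω = 2πf = 14200 rad/s
X_L = ωL = 1.704 Ω
X_C = 1/(ωC) = 0.3827 Ω
Parallel: admittances add. Y = 1/R + 1/(jωL) + jωC
Y = (0.1931 + j2.026) S
|Y| = 2.035 S → |Z| = 1/|Y| = 0.4914 Ω, ∠Z = −∠Y = -84.56°

-84.56°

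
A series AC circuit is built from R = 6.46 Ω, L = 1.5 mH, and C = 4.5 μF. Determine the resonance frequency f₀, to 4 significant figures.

1.937 kHz

ω₀ = 1/√(LC) = 1/√(0.0015 × 4.5e-06) = 12170 rad/s
f₀ = ω₀/(2π) = 1.937 kHz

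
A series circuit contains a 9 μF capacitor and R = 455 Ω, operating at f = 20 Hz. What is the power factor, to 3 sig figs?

ω = 2πf = 125.7 rad/s
X_C = 1/(ωC) = 884 Ω
Z = 455 − j884 Ω
|Z| = √(455² + 884²) = 994 Ω
∠Z = arctan(-884/455) = -62.8°
cos φ = cos(-62.8°) = 0.458

0.458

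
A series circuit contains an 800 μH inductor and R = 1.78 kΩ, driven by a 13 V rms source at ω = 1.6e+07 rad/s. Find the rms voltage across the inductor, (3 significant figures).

X_L = ωL = 12800 Ω
Z = 1780 + j12800 Ω
|Z| = √(1780² + 12800²) = 12900 Ω
I = V/|Z| = 1.01 mA
V_L = I·|Z_L| = 0.00101 × 12800 = 12.9 V

12.9 V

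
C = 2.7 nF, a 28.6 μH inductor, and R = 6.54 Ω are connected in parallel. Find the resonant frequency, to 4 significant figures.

572.7 kHz

ω₀ = 1/√(LC) = 1/√(2.86e-05 × 2.7e-09) = 3.599e+06 rad/s
f₀ = ω₀/(2π) = 572.7 kHz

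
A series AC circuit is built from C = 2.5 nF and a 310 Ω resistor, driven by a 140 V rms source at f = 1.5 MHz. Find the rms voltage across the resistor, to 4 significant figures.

138.7 V

ω = 2πf = 9.425e+06 rad/s
X_C = 1/(ωC) = 42.44 Ω
Z = 310.0 − j42.44 Ω
|Z| = √(310.0² + 42.44²) = 312.9 Ω
I = V/|Z| = 447.4 mA
V_R = I·|Z_R| = 0.4474 × 310.0 = 138.7 V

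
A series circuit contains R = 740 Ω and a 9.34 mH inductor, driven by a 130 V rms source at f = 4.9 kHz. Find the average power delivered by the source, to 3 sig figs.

ω = 2πf = 30790 rad/s
X_L = ωL = 288 Ω
Z = 740 + j288 Ω
|Z| = √(740² + 288²) = 794 Ω
∠Z = arctan(288/740) = 21.2°
I = V/|Z| = 164 mA
P = VI cos φ = 130 × 0.164 × cos(21.2°) = 19.8 W

19.8 W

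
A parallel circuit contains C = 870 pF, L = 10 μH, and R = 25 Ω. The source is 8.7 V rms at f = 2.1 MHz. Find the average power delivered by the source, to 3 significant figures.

3.03 W

ω = 2πf = 1.319e+07 rad/s
X_L = ωL = 132 Ω
X_C = 1/(ωC) = 87.1 Ω
Parallel: admittances add. Y = 1/R + 1/(jωL) + jωC
Y = (0.0400 + j0.00390) S
|Y| = 0.0402 S → |Z| = 1/|Y| = 24.9 Ω, ∠Z = −∠Y = -5.57°
I = V/|Z| = 350 mA
P = VI cos φ = 8.7 × 0.350 × cos(-5.57°) = 3.03 W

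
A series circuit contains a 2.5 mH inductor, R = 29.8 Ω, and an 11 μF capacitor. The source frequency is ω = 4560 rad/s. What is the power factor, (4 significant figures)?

X_L = ωL = 11.40 Ω
X_C = 1/(ωC) = 19.94 Ω
Net reactance X = X_L − X_C = -8.536 Ω
Z = 29.80 − j8.536 Ω
|Z| = √(29.80² + 8.536²) = 31.00 Ω
∠Z = arctan(-8.536/29.80) = -15.98°
cos φ = cos(-15.98°) = 0.9613

0.9613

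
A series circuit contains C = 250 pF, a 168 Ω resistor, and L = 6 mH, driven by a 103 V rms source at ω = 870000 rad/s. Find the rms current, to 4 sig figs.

X_L = ωL = 5220 Ω
X_C = 1/(ωC) = 4598 Ω
Net reactance X = X_L − X_C = 622.3 Ω
Z = 168.0 + j622.3 Ω
|Z| = √(168.0² + 622.3²) = 644.6 Ω
I = V/|Z| = 103/644.6 = 159.8 mA

159.8 mA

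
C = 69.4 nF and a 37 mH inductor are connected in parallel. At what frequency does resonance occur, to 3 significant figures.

ω₀ = 1/√(LC) = 1/√(0.037 × 6.94e-08) = 19730 rad/s
f₀ = ω₀/(2π) = 3.14 kHz

3.14 kHz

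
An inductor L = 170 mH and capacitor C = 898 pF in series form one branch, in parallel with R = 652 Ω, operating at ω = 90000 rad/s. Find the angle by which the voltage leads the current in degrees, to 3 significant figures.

12.6°

X_L = ωL = 15300 Ω
X_C = 1/(ωC) = 12400 Ω
Branch 1: Z₁ = R = 652 Ω
Branch 2 (series LC): Z₂ = j(X_L − X_C) = j2930 Ω
Parallel: Z = Z₁Z₂/(Z₁+Z₂), |Z| = 636 Ω, ∠Z = 12.6°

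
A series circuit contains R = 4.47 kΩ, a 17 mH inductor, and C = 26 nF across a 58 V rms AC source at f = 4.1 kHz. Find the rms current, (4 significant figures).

ω = 2πf = 25760 rad/s
X_L = ωL = 437.9 Ω
X_C = 1/(ωC) = 1493 Ω
Net reactance X = X_L − X_C = -1055 Ω
Z = 4470 − j1055 Ω
|Z| = √(4470² + 1055²) = 4593 Ω
I = V/|Z| = 58/4593 = 12.63 mA

12.63 mA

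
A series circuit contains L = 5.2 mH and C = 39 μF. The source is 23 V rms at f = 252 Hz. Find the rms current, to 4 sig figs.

ω = 2πf = 1583 rad/s
X_L = ωL = 8.233 Ω
X_C = 1/(ωC) = 16.19 Ω
Net reactance X = X_L − X_C = -7.961 Ω
Z = − j7.961 Ω
|Z| = √(0² + 7.961²) = 7.961 Ω
I = V/|Z| = 23/7.961 = 2.889 A

2.889 A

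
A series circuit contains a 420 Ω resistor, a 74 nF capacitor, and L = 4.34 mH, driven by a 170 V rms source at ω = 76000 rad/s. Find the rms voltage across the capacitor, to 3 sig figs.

67.7 V

X_L = ωL = 330 Ω
X_C = 1/(ωC) = 178 Ω
Net reactance X = X_L − X_C = 152 Ω
Z = 420 + j152 Ω
|Z| = √(420² + 152²) = 447 Ω
I = V/|Z| = 381 mA
V_C = I·|Z_C| = 0.381 × 178 = 67.7 V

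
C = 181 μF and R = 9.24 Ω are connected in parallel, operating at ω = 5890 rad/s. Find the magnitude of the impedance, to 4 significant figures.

0.9332 Ω

X_C = 1/(ωC) = 0.9380 Ω
Parallel: admittances add. Y = 1/R + jωC
Y = (0.1082 + j1.066) S
|Y| = 1.072 S → |Z| = 1/|Y| = 0.9332 Ω, ∠Z = −∠Y = -84.20°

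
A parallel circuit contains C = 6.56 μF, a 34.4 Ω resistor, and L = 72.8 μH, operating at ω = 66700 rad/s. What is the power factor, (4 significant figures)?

X_L = ωL = 4.856 Ω
X_C = 1/(ωC) = 2.285 Ω
Parallel: admittances add. Y = 1/R + 1/(jωL) + jωC
Y = (0.02907 + j0.2316) S
|Y| = 0.2334 S → |Z| = 1/|Y| = 4.284 Ω, ∠Z = −∠Y = -82.85°
cos φ = cos(-82.85°) = 0.1245

0.1245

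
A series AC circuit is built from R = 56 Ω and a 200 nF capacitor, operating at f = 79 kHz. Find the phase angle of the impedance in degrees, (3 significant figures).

-10.2°

ω = 2πf = 496400 rad/s
X_C = 1/(ωC) = 10.1 Ω
Z = 56.0 − j10.1 Ω
|Z| = √(56.0² + 10.1²) = 56.9 Ω
∠Z = arctan(-10.1/56.0) = -10.2°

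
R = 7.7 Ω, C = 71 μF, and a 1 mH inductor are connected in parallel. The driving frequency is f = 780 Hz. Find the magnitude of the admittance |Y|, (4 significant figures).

193.9 mS

ω = 2πf = 4901 rad/s
X_L = ωL = 4.901 Ω
X_C = 1/(ωC) = 2.874 Ω
Parallel: admittances add. Y = 1/R + 1/(jωL) + jωC
Y = (0.1299 + j0.1439) S
|Y| = 0.1939 S → |Z| = 1/|Y| = 5.159 Ω, ∠Z = −∠Y = -47.94°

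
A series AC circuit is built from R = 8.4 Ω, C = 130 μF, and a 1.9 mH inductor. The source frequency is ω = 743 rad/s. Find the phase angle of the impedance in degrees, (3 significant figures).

X_L = ωL = 1.41 Ω
X_C = 1/(ωC) = 10.4 Ω
Net reactance X = X_L − X_C = -8.94 Ω
Z = 8.40 − j8.94 Ω
|Z| = √(8.40² + 8.94²) = 12.3 Ω
∠Z = arctan(-8.94/8.40) = -46.8°

-46.8°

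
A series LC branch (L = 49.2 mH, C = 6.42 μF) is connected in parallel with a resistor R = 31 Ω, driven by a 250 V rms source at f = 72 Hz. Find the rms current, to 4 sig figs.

ω = 2πf = 452.4 rad/s
X_L = ωL = 22.26 Ω
X_C = 1/(ωC) = 344.3 Ω
Branch 1: Z₁ = R = 31.00 Ω
Branch 2 (series LC): Z₂ = j(X_L − X_C) = −j322.1 Ω
Parallel: Z = Z₁Z₂/(Z₁+Z₂), |Z| = 30.86 Ω, ∠Z = -5.498°
I = V/|Z| = 250/30.86 = 8.102 A

8.102 A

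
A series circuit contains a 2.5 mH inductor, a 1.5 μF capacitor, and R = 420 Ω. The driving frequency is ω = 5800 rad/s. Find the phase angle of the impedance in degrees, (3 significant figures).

-13.4°

X_L = ωL = 14.5 Ω
X_C = 1/(ωC) = 115 Ω
Net reactance X = X_L − X_C = -100 Ω
Z = 420 − j100 Ω
|Z| = √(420² + 100²) = 432 Ω
∠Z = arctan(-100/420) = -13.4°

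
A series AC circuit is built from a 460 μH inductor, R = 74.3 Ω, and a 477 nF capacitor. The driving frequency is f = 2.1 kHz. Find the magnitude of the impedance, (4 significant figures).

169.9 Ω

ω = 2πf = 13190 rad/s
X_L = ωL = 6.070 Ω
X_C = 1/(ωC) = 158.9 Ω
Net reactance X = X_L − X_C = -152.8 Ω
Z = 74.30 − j152.8 Ω
|Z| = √(74.30² + 152.8²) = 169.9 Ω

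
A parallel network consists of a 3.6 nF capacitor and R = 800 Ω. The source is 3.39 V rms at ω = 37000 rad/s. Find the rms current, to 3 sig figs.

4.26 mA

X_C = 1/(ωC) = 7510 Ω
Parallel: admittances add. Y = 1/R + jωC
Y = (0.00125 + j0.000133) S
|Y| = 0.00126 S → |Z| = 1/|Y| = 795 Ω, ∠Z = −∠Y = -6.08°
I = V/|Z| = 3.39/795 = 4.26 mA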